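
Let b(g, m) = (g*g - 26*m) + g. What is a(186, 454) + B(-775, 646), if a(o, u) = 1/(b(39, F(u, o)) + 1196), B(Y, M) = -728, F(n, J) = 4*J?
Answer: -12076065/16588 ≈ -728.00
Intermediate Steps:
b(g, m) = g + g**2 - 26*m (b(g, m) = (g**2 - 26*m) + g = g + g**2 - 26*m)
a(o, u) = 1/(2756 - 104*o) (a(o, u) = 1/((39 + 39**2 - 104*o) + 1196) = 1/((39 + 1521 - 104*o) + 1196) = 1/((1560 - 104*o) + 1196) = 1/(2756 - 104*o))
a(186, 454) + B(-775, 646) = 1/(52*(53 - 2*186)) - 728 = 1/(52*(53 - 372)) - 728 = (1/52)/(-319) - 728 = (1/52)*(-1/319) - 728 = -1/16588 - 728 = -12076065/16588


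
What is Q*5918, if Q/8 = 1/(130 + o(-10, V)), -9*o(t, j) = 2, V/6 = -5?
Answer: 26631/73 ≈ 364.81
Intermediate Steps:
V = -30 (V = 6*(-5) = -30)
o(t, j) = -2/9 (o(t, j) = -⅑*2 = -2/9)
Q = 9/146 (Q = 8/(130 - 2/9) = 8/(1168/9) = 8*(9/1168) = 9/146 ≈ 0.061644)
Q*5918 = (9/146)*5918 = 26631/73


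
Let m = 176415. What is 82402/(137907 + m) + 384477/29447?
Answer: 61638035644/4627919967 ≈ 13.319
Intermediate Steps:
82402/(137907 + m) + 384477/29447 = 82402/(137907 + 176415) + 384477/29447 = 82402/314322 + 384477*(1/29447) = 82402*(1/314322) + 384477/29447 = 41201/157161 + 384477/29447 = 61638035644/4627919967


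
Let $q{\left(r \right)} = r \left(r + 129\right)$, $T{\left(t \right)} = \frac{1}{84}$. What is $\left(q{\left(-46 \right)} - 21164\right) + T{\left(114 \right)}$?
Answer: $- \frac{2098487}{84} \approx -24982.0$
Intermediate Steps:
$T{\left(t \right)} = \frac{1}{84}$
$q{\left(r \right)} = r \left(129 + r\right)$
$\left(q{\left(-46 \right)} - 21164\right) + T{\left(114 \right)} = \left(- 46 \left(129 - 46\right) - 21164\right) + \frac{1}{84} = \left(\left(-46\right) 83 - 21164\right) + \frac{1}{84} = \left(-3818 - 21164\right) + \frac{1}{84} = -24982 + \frac{1}{84} = - \frac{2098487}{84}$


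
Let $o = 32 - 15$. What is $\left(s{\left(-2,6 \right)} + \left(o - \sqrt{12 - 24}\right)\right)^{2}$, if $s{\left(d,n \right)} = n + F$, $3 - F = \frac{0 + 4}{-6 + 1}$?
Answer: $\frac{17656}{25} - \frac{536 i \sqrt{3}}{5} \approx 706.24 - 185.68 i$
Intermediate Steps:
$F = \frac{19}{5}$ ($F = 3 - \frac{0 + 4}{-6 + 1} = 3 - \frac{4}{-5} = 3 - 4 \left(- \frac{1}{5}\right) = 3 - - \frac{4}{5} = 3 + \frac{4}{5} = \frac{19}{5} \approx 3.8$)
$s{\left(d,n \right)} = \frac{19}{5} + n$ ($s{\left(d,n \right)} = n + \frac{19}{5} = \frac{19}{5} + n$)
$o = 17$ ($o = 32 - 15 = 17$)
$\left(s{\left(-2,6 \right)} + \left(o - \sqrt{12 - 24}\right)\right)^{2} = \left(\left(\frac{19}{5} + 6\right) + \left(17 - \sqrt{12 - 24}\right)\right)^{2} = \left(\frac{49}{5} + \left(17 - \sqrt{-12}\right)\right)^{2} = \left(\frac{49}{5} + \left(17 - 2 i \sqrt{3}\right)\right)^{2} = \left(\frac{134}{5} - 2 i \sqrt{3}\right)^{2}$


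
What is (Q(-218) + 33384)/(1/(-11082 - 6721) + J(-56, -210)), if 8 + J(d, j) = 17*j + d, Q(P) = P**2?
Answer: -1440405124/64696103 ≈ -22.264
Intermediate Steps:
J(d, j) = -8 + d + 17*j (J(d, j) = -8 + (17*j + d) = -8 + (d + 17*j) = -8 + d + 17*j)
(Q(-218) + 33384)/(1/(-11082 - 6721) + J(-56, -210)) = ((-218)**2 + 33384)/(1/(-11082 - 6721) + (-8 - 56 + 17*(-210))) = (47524 + 33384)/(1/(-17803) + (-8 - 56 - 3570)) = 80908/(-1/17803 - 3634) = 80908/(-64696103/17803) = 80908*(-17803/64696103) = -1440405124/64696103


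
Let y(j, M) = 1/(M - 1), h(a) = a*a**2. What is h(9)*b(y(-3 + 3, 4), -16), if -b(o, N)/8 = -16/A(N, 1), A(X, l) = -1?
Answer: -93312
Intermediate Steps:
h(a) = a**3
y(j, M) = 1/(-1 + M)
b(o, N) = -128 (b(o, N) = -(-128)/(-1) = -(-128)*(-1) = -8*16 = -128)
h(9)*b(y(-3 + 3, 4), -16) = 9**3*(-128) = 729*(-128) = -93312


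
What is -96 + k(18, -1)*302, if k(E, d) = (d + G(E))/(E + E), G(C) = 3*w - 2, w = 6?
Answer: 179/6 ≈ 29.833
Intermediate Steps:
G(C) = 16 (G(C) = 3*6 - 2 = 18 - 2 = 16)
k(E, d) = (16 + d)/(2*E) (k(E, d) = (d + 16)/(E + E) = (16 + d)/((2*E)) = (16 + d)*(1/(2*E)) = (16 + d)/(2*E))
-96 + k(18, -1)*302 = -96 + ((½)*(16 - 1)/18)*302 = -96 + ((½)*(1/18)*15)*302 = -96 + (5/12)*302 = -96 + 755/6 = 179/6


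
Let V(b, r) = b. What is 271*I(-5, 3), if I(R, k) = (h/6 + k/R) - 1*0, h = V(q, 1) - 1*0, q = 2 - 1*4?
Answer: -3794/15 ≈ -252.93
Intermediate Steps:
q = -2 (q = 2 - 4 = -2)
h = -2 (h = -2 - 1*0 = -2 + 0 = -2)
I(R, k) = -1/3 + k/R (I(R, k) = (-2/6 + k/R) - 1*0 = (-2*1/6 + k/R) + 0 = (-1/3 + k/R) + 0 = -1/3 + k/R)
271*I(-5, 3) = 271*((3 - 1/3*(-5))/(-5)) = 271*(-(3 + 5/3)/5) = 271*(-1/5*14/3) = 271*(-14/15) = -3794/15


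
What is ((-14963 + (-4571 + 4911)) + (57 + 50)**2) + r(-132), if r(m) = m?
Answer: -3306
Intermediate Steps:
((-14963 + (-4571 + 4911)) + (57 + 50)**2) + r(-132) = ((-14963 + (-4571 + 4911)) + (57 + 50)**2) - 132 = ((-14963 + 340) + 107**2) - 132 = (-14623 + 11449) - 132 = -3174 - 132 = -3306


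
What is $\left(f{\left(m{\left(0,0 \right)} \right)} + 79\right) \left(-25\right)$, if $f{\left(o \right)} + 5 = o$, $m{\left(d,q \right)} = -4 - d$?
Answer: $-1750$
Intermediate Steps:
$f{\left(o \right)} = -5 + o$
$\left(f{\left(m{\left(0,0 \right)} \right)} + 79\right) \left(-25\right) = \left(\left(-5 - 4\right) + 79\right) \left(-25\right) = \left(-9 + 79\right) \left(-25\right) = 70 \left(-25\right) = -1750$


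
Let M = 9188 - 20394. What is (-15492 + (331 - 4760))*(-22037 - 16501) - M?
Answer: 767726704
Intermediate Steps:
M = -11206
(-15492 + (331 - 4760))*(-22037 - 16501) - M = (-15492 + (331 - 4760))*(-22037 - 16501) - 1*(-11206) = (-15492 - 4429)*(-38538) + 11206 = -19921*(-38538) + 11206 = 767715498 + 11206 = 767726704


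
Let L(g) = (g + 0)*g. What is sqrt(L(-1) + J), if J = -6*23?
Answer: I*sqrt(137) ≈ 11.705*I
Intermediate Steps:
J = -138
L(g) = g**2 (L(g) = g*g = g**2)
sqrt(L(-1) + J) = sqrt((-1)**2 - 138) = sqrt(1 - 138) = sqrt(-137) = I*sqrt(137)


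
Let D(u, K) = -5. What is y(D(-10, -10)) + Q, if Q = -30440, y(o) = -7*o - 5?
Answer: -30410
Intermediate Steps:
y(o) = -5 - 7*o
y(D(-10, -10)) + Q = (-5 - 7*(-5)) - 30440 = (-5 + 35) - 30440 = 30 - 30440 = -30410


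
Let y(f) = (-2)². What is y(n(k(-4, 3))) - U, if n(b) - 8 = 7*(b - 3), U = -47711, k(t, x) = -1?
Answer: 47715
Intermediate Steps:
n(b) = -13 + 7*b (n(b) = 8 + 7*(b - 3) = 8 + 7*(-3 + b) = 8 + (-21 + 7*b) = -13 + 7*b)
y(f) = 4
y(n(k(-4, 3))) - U = 4 - 1*(-47711) = 4 + 47711 = 47715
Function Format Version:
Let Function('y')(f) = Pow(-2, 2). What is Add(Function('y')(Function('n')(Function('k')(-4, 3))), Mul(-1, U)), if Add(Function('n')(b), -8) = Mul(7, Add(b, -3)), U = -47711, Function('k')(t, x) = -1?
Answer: 47715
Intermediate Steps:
Function('n')(b) = Add(-13, Mul(7, b)) (Function('n')(b) = Add(8, Mul(7, Add(b, -3))) = Add(8, Mul(7, Add(-3, b))) = Add(8, Add(-21, Mul(7, b))) = Add(-13, Mul(7, b)))
Function('y')(f) = 4
Add(Function('y')(Function('n')(Function('k')(-4, 3))), Mul(-1, U)) = Add(4, Mul(-1, -47711)) = Add(4, 47711) = 47715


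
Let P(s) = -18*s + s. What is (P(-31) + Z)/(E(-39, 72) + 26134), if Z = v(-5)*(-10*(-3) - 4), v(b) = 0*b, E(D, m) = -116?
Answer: 527/26018 ≈ 0.020255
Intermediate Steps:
P(s) = -17*s
v(b) = 0
Z = 0 (Z = 0*(-10*(-3) - 4) = 0*(30 - 4) = 0*26 = 0)
(P(-31) + Z)/(E(-39, 72) + 26134) = (-17*(-31) + 0)/(-116 + 26134) = (527 + 0)/26018 = 527*(1/26018) = 527/26018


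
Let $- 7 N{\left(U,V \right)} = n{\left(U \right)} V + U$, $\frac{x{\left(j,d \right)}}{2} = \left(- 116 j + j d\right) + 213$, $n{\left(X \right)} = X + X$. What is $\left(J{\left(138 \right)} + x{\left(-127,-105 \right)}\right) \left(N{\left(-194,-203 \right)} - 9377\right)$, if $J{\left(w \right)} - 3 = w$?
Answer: $- \frac{8176794509}{7} \approx -1.1681 \cdot 10^{9}$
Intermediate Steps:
$J{\left(w \right)} = 3 + w$
$n{\left(X \right)} = 2 X$
$x{\left(j,d \right)} = 426 - 232 j + 2 d j$ ($x{\left(j,d \right)} = 2 \left(\left(- 116 j + j d\right) + 213\right) = 2 \left(\left(- 116 j + d j\right) + 213\right) = 2 \left(213 - 116 j + d j\right) = 426 - 232 j + 2 d j$)
$N{\left(U,V \right)} = - \frac{U}{7} - \frac{2 U V}{7}$ ($N{\left(U,V \right)} = - \frac{2 U V + U}{7} = - \frac{U + 2 U V}{7} = - \frac{U}{7} - \frac{2 U V}{7}$)
$\left(J{\left(138 \right)} + x{\left(-127,-105 \right)}\right) \left(N{\left(-194,-203 \right)} - 9377\right) = \left(\left(3 + 138\right) + \left(426 - -29464 + 2 \left(-105\right) \left(-127\right)\right)\right) \left(\frac{1}{7} \left(-194\right) \left(-1 - -406\right) - 9377\right) = \left(141 + \left(426 + 29464 + 26670\right)\right) \left(\frac{1}{7} \left(-194\right) \left(-1 + 406\right) - 9377\right) = \left(141 + 56560\right) \left(\frac{1}{7} \left(-194\right) 405 - 9377\right) = 56701 \left(- \frac{78570}{7} - 9377\right) = 56701 \left(- \frac{144209}{7}\right) = - \frac{8176794509}{7}$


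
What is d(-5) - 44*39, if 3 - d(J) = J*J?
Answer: -1738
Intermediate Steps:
d(J) = 3 - J² (d(J) = 3 - J*J = 3 - J²)
d(-5) - 44*39 = (3 - 1*(-5)²) - 44*39 = (3 - 1*25) - 1716 = (3 - 25) - 1716 = -22 - 1716 = -1738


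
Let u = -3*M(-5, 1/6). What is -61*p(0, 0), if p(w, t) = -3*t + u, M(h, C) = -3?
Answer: -549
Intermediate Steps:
u = 9 (u = -3*(-3) = 9)
p(w, t) = 9 - 3*t (p(w, t) = -3*t + 9 = 9 - 3*t)
-61*p(0, 0) = -61*(9 - 3*0) = -61*(9 + 0) = -61*9 = -549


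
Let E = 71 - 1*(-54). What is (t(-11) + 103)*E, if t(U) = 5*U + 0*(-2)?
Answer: 6000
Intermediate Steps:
E = 125 (E = 71 + 54 = 125)
t(U) = 5*U (t(U) = 5*U + 0 = 5*U)
(t(-11) + 103)*E = (5*(-11) + 103)*125 = (-55 + 103)*125 = 48*125 = 6000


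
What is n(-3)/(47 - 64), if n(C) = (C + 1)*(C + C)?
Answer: -12/17 ≈ -0.70588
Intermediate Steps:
n(C) = 2*C*(1 + C) (n(C) = (1 + C)*(2*C) = 2*C*(1 + C))
n(-3)/(47 - 64) = (2*(-3)*(1 - 3))/(47 - 64) = (2*(-3)*(-2))/(-17) = -1/17*12 = -12/17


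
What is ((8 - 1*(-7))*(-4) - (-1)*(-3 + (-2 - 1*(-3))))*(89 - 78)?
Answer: -682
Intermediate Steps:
((8 - 1*(-7))*(-4) - (-1)*(-3 + (-2 - 1*(-3))))*(89 - 78) = ((8 + 7)*(-4) - (-1)*(-3 + (-2 + 3)))*11 = (15*(-4) - (-1)*(-3 + 1))*11 = (-60 - (-1)*(-2))*11 = (-60 - 1*2)*11 = (-60 - 2)*11 = -62*11 = -682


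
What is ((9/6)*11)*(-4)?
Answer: -66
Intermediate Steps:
((9/6)*11)*(-4) = ((9*(1/6))*11)*(-4) = ((3/2)*11)*(-4) = (33/2)*(-4) = -66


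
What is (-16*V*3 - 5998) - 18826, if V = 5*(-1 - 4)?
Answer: -23624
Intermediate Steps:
V = -25 (V = 5*(-5) = -25)
(-16*V*3 - 5998) - 18826 = (-16*(-25)*3 - 5998) - 18826 = (400*3 - 5998) - 18826 = (1200 - 5998) - 18826 = -4798 - 18826 = -23624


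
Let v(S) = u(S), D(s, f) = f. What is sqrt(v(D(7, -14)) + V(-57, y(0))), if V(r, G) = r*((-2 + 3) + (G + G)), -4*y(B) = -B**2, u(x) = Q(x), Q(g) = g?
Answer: I*sqrt(71) ≈ 8.4261*I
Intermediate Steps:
u(x) = x
y(B) = B**2/4 (y(B) = -(-1)*B**2/4 = B**2/4)
v(S) = S
V(r, G) = r*(1 + 2*G)
sqrt(v(D(7, -14)) + V(-57, y(0))) = sqrt(-14 - 57*(1 + 2*((1/4)*0**2))) = sqrt(-14 - 57*(1 + 2*((1/4)*0))) = sqrt(-14 - 57*(1 + 2*0)) = sqrt(-14 - 57*(1 + 0)) = sqrt(-14 - 57*1) = sqrt(-14 - 57) = sqrt(-71) = I*sqrt(71)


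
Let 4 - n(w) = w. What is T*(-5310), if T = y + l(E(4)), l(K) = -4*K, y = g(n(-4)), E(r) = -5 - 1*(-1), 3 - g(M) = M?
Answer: -58410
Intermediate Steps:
n(w) = 4 - w
g(M) = 3 - M
E(r) = -4 (E(r) = -5 + 1 = -4)
y = -5 (y = 3 - (4 - 1*(-4)) = 3 - (4 + 4) = 3 - 1*8 = 3 - 8 = -5)
T = 11 (T = -5 - 4*(-4) = -5 + 16 = 11)
T*(-5310) = 11*(-5310) = -58410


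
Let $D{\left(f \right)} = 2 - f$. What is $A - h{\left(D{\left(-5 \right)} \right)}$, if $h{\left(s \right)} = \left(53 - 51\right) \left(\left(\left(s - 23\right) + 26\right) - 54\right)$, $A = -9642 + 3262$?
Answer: $-6292$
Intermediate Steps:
$A = -6380$
$h{\left(s \right)} = -102 + 2 s$ ($h{\left(s \right)} = 2 \left(\left(\left(-23 + s\right) + 26\right) - 54\right) = 2 \left(\left(3 + s\right) - 54\right) = 2 \left(-51 + s\right) = -102 + 2 s$)
$A - h{\left(D{\left(-5 \right)} \right)} = -6380 - \left(-102 + 2 \left(2 - -5\right)\right) = -6380 - \left(-102 + 2 \left(2 + 5\right)\right) = -6380 - \left(-102 + 2 \cdot 7\right) = -6380 - \left(-102 + 14\right) = -6380 - -88 = -6380 + 88 = -6292$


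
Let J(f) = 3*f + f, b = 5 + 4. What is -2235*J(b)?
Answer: -80460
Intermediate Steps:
b = 9
J(f) = 4*f
-2235*J(b) = -8940*9 = -2235*36 = -80460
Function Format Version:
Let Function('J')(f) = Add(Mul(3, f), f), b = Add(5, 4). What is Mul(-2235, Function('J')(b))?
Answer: -80460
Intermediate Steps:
b = 9
Function('J')(f) = Mul(4, f)
Mul(-2235, Function('J')(b)) = Mul(-2235, Mul(4, 9)) = Mul(-2235, 36) = -80460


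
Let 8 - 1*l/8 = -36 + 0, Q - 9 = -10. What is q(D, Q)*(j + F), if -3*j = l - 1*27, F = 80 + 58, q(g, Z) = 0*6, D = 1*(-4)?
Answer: 0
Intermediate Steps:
Q = -1 (Q = 9 - 10 = -1)
l = 352 (l = 64 - 8*(-36 + 0) = 64 - 8*(-36) = 64 + 288 = 352)
D = -4
q(g, Z) = 0
F = 138
j = -325/3 (j = -(352 - 1*27)/3 = -(352 - 27)/3 = -⅓*325 = -325/3 ≈ -108.33)
q(D, Q)*(j + F) = 0*(-325/3 + 138) = 0*(89/3) = 0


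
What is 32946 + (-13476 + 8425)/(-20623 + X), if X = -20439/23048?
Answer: 15660646409926/475339343 ≈ 32946.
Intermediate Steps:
X = -20439/23048 (X = -20439*1/23048 = -20439/23048 ≈ -0.88680)
32946 + (-13476 + 8425)/(-20623 + X) = 32946 + (-13476 + 8425)/(-20623 - 20439/23048) = 32946 - 5051/(-475339343/23048) = 32946 - 5051*(-23048/475339343) = 32946 + 116415448/475339343 = 15660646409926/475339343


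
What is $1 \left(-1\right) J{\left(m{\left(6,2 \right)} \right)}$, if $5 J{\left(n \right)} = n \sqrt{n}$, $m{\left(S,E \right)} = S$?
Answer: $- \frac{6 \sqrt{6}}{5} \approx -2.9394$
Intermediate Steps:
$J{\left(n \right)} = \frac{n^{\frac{3}{2}}}{5}$ ($J{\left(n \right)} = \frac{n \sqrt{n}}{5} = \frac{n^{\frac{3}{2}}}{5}$)
$1 \left(-1\right) J{\left(m{\left(6,2 \right)} \right)} = 1 \left(-1\right) \frac{6^{\frac{3}{2}}}{5} = - \frac{6 \sqrt{6}}{5}$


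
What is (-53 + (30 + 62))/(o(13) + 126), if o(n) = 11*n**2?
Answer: 39/1985 ≈ 0.019647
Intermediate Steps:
(-53 + (30 + 62))/(o(13) + 126) = (-53 + (30 + 62))/(11*13**2 + 126) = (-53 + 92)/(11*169 + 126) = 39/(1859 + 126) = 39/1985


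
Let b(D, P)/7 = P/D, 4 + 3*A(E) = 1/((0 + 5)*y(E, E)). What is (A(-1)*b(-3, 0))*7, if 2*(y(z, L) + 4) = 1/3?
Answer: 0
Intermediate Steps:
y(z, L) = -23/6 (y(z, L) = -4 + (1/2)/3 = -4 + (1/2)*(1/3) = -4 + 1/6 = -23/6)
A(E) = -466/345 (A(E) = -4/3 + 1/(3*(((0 + 5)*(-23/6)))) = -4/3 + 1/(3*((5*(-23/6)))) = -4/3 + 1/(3*(-115/6)) = -4/3 + (1/3)*(-6/115) = -4/3 - 2/115 = -466/345)
b(D, P) = 7*P/D (b(D, P) = 7*(P/D) = 7*P/D)
(A(-1)*b(-3, 0))*7 = -3262*0/(345*(-3))*7 = -3262*0*(-1)/(345*3)*7 = -466/345*0*7 = 0*7 = 0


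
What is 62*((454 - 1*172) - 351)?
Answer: -4278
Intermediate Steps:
62*((454 - 1*172) - 351) = 62*((454 - 172) - 351) = 62*(282 - 351) = 62*(-69) = -4278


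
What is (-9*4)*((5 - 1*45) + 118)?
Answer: -2808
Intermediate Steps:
(-9*4)*((5 - 1*45) + 118) = -36*((5 - 45) + 118) = -36*(-40 + 118) = -36*78 = -2808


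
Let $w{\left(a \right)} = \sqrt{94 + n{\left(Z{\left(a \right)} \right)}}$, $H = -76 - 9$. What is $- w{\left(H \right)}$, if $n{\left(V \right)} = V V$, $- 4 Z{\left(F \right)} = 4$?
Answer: $- \sqrt{95} \approx -9.7468$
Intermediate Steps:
$H = -85$
$Z{\left(F \right)} = -1$ ($Z{\left(F \right)} = \left(- \frac{1}{4}\right) 4 = -1$)
$n{\left(V \right)} = V^{2}$
$w{\left(a \right)} = \sqrt{95}$ ($w{\left(a \right)} = \sqrt{94 + \left(-1\right)^{2}} = \sqrt{94 + 1} = \sqrt{95}$)
$- w{\left(H \right)} = - \sqrt{95}$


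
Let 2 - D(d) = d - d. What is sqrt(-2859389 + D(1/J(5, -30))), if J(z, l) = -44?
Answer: I*sqrt(2859387) ≈ 1691.0*I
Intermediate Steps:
D(d) = 2 (D(d) = 2 - (d - d) = 2 - 1*0 = 2 + 0 = 2)
sqrt(-2859389 + D(1/J(5, -30))) = sqrt(-2859389 + 2) = sqrt(-2859387) = I*sqrt(2859387)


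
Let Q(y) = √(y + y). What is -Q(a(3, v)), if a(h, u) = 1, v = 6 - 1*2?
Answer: -√2 ≈ -1.4142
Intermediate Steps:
v = 4 (v = 6 - 2 = 4)
Q(y) = √2*√y (Q(y) = √(2*y) = √2*√y)
-Q(a(3, v)) = -√2*√1 = -√2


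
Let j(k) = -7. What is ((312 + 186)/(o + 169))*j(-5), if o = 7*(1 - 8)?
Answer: -581/20 ≈ -29.050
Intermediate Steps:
o = -49 (o = 7*(-7) = -49)
((312 + 186)/(o + 169))*j(-5) = ((312 + 186)/(-49 + 169))*(-7) = (498/120)*(-7) = (498*(1/120))*(-7) = (83/20)*(-7) = -581/20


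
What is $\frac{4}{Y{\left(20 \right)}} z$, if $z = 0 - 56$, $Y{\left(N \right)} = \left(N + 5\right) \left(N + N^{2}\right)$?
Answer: $- \frac{8}{375} \approx -0.021333$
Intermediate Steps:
$Y{\left(N \right)} = \left(5 + N\right) \left(N + N^{2}\right)$
$z = -56$
$\frac{4}{Y{\left(20 \right)}} z = \frac{4}{20 \left(5 + 20^{2} + 6 \cdot 20\right)} \left(-56\right) = \frac{4}{20 \left(5 + 400 + 120\right)} \left(-56\right) = \frac{4}{20 \cdot 525} \left(-56\right) = \frac{4}{10500} \left(-56\right) = 4 \cdot \frac{1}{10500} \left(-56\right) = \frac{1}{2625} \left(-56\right) = - \frac{8}{375}$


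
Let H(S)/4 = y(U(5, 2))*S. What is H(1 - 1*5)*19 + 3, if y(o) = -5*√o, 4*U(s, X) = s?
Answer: 3 + 760*√5 ≈ 1702.4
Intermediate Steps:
U(s, X) = s/4
H(S) = -10*S*√5 (H(S) = 4*((-5*√5/2)*S) = 4*(-5*S*√5/2) = -10*S*√5)
H(1 - 1*5)*19 + 3 = -10*(1 - 1*5)*√5*19 + 3 = -10*(1 - 5)*√5*19 + 3 = -10*(-4)*√5*19 + 3 = (40*√5)*19 + 3 = 760*√5 + 3 = 3 + 760*√5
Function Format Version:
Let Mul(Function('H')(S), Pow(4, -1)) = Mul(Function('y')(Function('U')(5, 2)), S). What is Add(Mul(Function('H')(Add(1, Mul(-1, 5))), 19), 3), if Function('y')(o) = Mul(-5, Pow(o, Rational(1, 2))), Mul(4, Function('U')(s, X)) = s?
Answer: Add(3, Mul(760, Pow(5, Rational(1, 2)))) ≈ 1702.4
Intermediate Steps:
Function('U')(s, X) = Mul(Rational(1, 4), s)
Function('H')(S) = Mul(-10, S, Pow(5, Rational(1, 2))) (Function('H')(S) = Mul(4, Mul(Mul(-5, Pow(Mul(Rational(1, 4), 5), Rational(1, 2))), S)) = Mul(4, Mul(Mul(-5, Pow(Rational(5, 4), Rational(1, 2))), S)) = Mul(4, Mul(Mul(-5, Mul(Rational(1, 2), Pow(5, Rational(1, 2)))), S)) = Mul(4, Mul(Mul(Rational(-5, 2), Pow(5, Rational(1, 2))), S)) = Mul(4, Mul(Rational(-5, 2), S, Pow(5, Rational(1, 2)))) = Mul(-10, S, Pow(5, Rational(1, 2))))
Add(Mul(Function('H')(Add(1, Mul(-1, 5))), 19), 3) = Add(Mul(Mul(-10, Add(1, Mul(-1, 5)), Pow(5, Rational(1, 2))), 19), 3) = Add(Mul(Mul(-10, Add(1, -5), Pow(5, Rational(1, 2))), 19), 3) = Add(Mul(Mul(-10, -4, Pow(5, Rational(1, 2))), 19), 3) = Add(Mul(Mul(40, Pow(5, Rational(1, 2))), 19), 3) = Add(Mul(760, Pow(5, Rational(1, 2))), 3) = Add(3, Mul(760, Pow(5, Rational(1, 2))))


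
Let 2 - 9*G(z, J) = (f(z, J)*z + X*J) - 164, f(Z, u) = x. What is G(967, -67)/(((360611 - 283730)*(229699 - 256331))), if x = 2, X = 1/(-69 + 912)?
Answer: 1490357/15534342986904 ≈ 9.5940e-8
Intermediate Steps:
X = 1/843 ≈ 0.0011862
f(Z, u) = 2
G(z, J) = 166/9 - 2*z/9 - J/7587 (G(z, J) = 2/9 - ((2*z + J/843) - 164)/9 = 2/9 - (-164 + 2*z + J/843)/9 = 2/9 + (164/9 - 2*z/9 - J/7587) = 166/9 - 2*z/9 - J/7587)
G(967, -67)/(((360611 - 283730)*(229699 - 256331))) = (166/9 - 2/9*967 - 1/7587*(-67))/(((360611 - 283730)*(229699 - 256331))) = (166/9 - 1934/9 + 67/7587)/((76881*(-26632))) = -1490357/7587/(-2047494792) = -1490357/7587*(-1/2047494792) = 1490357/15534342986904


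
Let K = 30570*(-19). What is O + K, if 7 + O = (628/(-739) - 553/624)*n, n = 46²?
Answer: -67384697839/115284 ≈ -5.8451e+5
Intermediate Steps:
K = -580830
n = 2116
O = -424292119/115284 (O = -7 + (628/(-739) - 553/624)*2116 = -7 + (628*(-1/739) - 553*1/624)*2116 = -7 + (-628/739 - 553/624)*2116 = -7 - 800539/461136*2116 = -7 - 423485131/115284 = -424292119/115284 ≈ -3680.4)
O + K = -424292119/115284 - 580830 = -67384697839/115284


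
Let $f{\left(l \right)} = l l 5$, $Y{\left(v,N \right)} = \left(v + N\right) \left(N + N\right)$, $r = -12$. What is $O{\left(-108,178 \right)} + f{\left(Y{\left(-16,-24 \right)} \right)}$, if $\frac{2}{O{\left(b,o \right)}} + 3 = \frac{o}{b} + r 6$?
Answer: $\frac{76290047892}{4139} \approx 1.8432 \cdot 10^{7}$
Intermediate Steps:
$O{\left(b,o \right)} = \frac{2}{-75 + \frac{o}{b}}$ ($O{\left(b,o \right)} = \frac{2}{-3 + \left(\frac{o}{b} - 72\right)} = \frac{2}{-3 - \left(72 - \frac{o}{b}\right)} = \frac{2}{-75 + \frac{o}{b}}$)
$Y{\left(v,N \right)} = 2 N \left(N + v\right)$ ($Y{\left(v,N \right)} = \left(N + v\right) 2 N = 2 N \left(N + v\right)$)
$f{\left(l \right)} = 5 l^{2}$ ($f{\left(l \right)} = l^{2} \cdot 5 = 5 l^{2}$)
$O{\left(-108,178 \right)} + f{\left(Y{\left(-16,-24 \right)} \right)} = 2 \left(-108\right) \frac{1}{178 - -8100} + 5 \left(2 \left(-24\right) \left(-24 - 16\right)\right)^{2} = 2 \left(-108\right) \frac{1}{178 + 8100} + 5 \left(2 \left(-24\right) \left(-40\right)\right)^{2} = 2 \left(-108\right) \frac{1}{8278} + 5 \cdot 1920^{2} = 2 \left(-108\right) \frac{1}{8278} + 5 \cdot 3686400 = - \frac{108}{4139} + 18432000 = \frac{76290047892}{4139}$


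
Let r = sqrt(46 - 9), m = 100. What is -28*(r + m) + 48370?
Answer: 45570 - 28*sqrt(37) ≈ 45400.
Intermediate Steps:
r = sqrt(37) ≈ 6.0828
-28*(r + m) + 48370 = -28*(sqrt(37) + 100) + 48370 = -28*(100 + sqrt(37)) + 48370 = (-2800 - 28*sqrt(37)) + 48370 = 45570 - 28*sqrt(37)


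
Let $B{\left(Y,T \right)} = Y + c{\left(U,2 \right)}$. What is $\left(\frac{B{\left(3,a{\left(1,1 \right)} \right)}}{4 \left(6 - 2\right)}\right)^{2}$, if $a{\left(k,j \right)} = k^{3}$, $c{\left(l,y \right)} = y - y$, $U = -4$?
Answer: $\frac{9}{256} \approx 0.035156$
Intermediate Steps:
$c{\left(l,y \right)} = 0$
$B{\left(Y,T \right)} = Y$ ($B{\left(Y,T \right)} = Y + 0 = Y$)
$\left(\frac{B{\left(3,a{\left(1,1 \right)} \right)}}{4 \left(6 - 2\right)}\right)^{2} = \left(\frac{1}{4 \left(6 - 2\right)} 3\right)^{2} = \left(\frac{1}{4 \cdot 4} \cdot 3\right)^{2} = \left(\frac{1}{16} \cdot 3\right)^{2} = \left(\frac{3}{16}\right)^{2} = \frac{9}{256}$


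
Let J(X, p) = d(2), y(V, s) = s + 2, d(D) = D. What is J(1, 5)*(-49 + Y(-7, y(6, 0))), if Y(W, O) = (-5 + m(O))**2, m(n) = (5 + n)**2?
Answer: 3774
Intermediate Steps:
y(V, s) = 2 + s
J(X, p) = 2
Y(W, O) = (-5 + (5 + O)**2)**2
J(1, 5)*(-49 + Y(-7, y(6, 0))) = 2*(-49 + (-5 + (5 + (2 + 0))**2)**2) = 2*(-49 + (-5 + (5 + 2)**2)**2) = 2*(-49 + (-5 + 7**2)**2) = 2*(-49 + (-5 + 49)**2) = 2*(-49 + 44**2) = 2*(-49 + 1936) = 2*1887 = 3774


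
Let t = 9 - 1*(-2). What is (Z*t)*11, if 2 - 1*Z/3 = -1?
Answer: 1089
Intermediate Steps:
t = 11 (t = 9 + 2 = 11)
Z = 9 (Z = 6 - 3*(-1) = 6 + 3 = 9)
(Z*t)*11 = (9*11)*11 = 99*11 = 1089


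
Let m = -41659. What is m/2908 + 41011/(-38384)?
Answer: -429574761/27905168 ≈ -15.394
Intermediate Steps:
m/2908 + 41011/(-38384) = -41659/2908 + 41011/(-38384) = -41659*1/2908 + 41011*(-1/38384) = -41659/2908 - 41011/38384 = -429574761/27905168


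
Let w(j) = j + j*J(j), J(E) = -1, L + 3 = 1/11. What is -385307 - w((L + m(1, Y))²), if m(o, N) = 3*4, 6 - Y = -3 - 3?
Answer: -385307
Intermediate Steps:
Y = 12 (Y = 6 - (-3 - 3) = 6 - 1*(-6) = 6 + 6 = 12)
L = -32/11 (L = -3 + 1/11 = -32/11 ≈ -2.9091)
m(o, N) = 12
w(j) = 0 (w(j) = j + j*(-1) = j - j = 0)
-385307 - w((L + m(1, Y))²) = -385307 - 1*0 = -385307 + 0 = -385307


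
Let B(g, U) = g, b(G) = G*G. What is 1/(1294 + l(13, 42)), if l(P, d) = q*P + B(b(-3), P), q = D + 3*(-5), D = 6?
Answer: 1/1186 ≈ 0.00084317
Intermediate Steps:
b(G) = G²
q = -9 (q = 6 + 3*(-5) = 6 - 15 = -9)
l(P, d) = 9 - 9*P (l(P, d) = -9*P + (-3)² = -9*P + 9 = 9 - 9*P)
1/(1294 + l(13, 42)) = 1/(1294 + (9 - 9*13)) = 1/(1294 + (9 - 117)) = 1/(1294 - 108) = 1/1186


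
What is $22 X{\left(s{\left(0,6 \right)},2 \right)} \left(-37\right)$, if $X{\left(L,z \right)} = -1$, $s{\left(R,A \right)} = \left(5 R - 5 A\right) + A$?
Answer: $814$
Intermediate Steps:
$s{\left(R,A \right)} = - 4 A + 5 R$ ($s{\left(R,A \right)} = \left(- 5 A + 5 R\right) + A = - 4 A + 5 R$)
$22 X{\left(s{\left(0,6 \right)},2 \right)} \left(-37\right) = 22 \left(-1\right) \left(-37\right) = \left(-22\right) \left(-37\right) = 814$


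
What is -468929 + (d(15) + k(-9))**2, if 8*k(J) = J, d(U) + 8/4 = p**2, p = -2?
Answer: -30011407/64 ≈ -4.6893e+5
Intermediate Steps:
d(U) = 2 (d(U) = -2 + (-2)**2 = -2 + 4 = 2)
k(J) = J/8
-468929 + (d(15) + k(-9))**2 = -468929 + (2 + (1/8)*(-9))**2 = -468929 + (2 - 9/8)**2 = -468929 + (7/8)**2 = -468929 + 49/64 = -30011407/64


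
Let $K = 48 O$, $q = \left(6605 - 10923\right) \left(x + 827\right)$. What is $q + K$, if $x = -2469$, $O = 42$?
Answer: $7092172$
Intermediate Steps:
$q = 7090156$ ($q = \left(6605 - 10923\right) \left(-2469 + 827\right) = \left(-4318\right) \left(-1642\right) = 7090156$)
$K = 2016$ ($K = 48 \cdot 42 = 2016$)
$q + K = 7090156 + 2016 = 7092172$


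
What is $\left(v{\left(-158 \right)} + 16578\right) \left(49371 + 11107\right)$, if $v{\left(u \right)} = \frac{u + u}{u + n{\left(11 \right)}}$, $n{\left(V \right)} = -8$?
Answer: $\frac{83225711096}{83} \approx 1.0027 \cdot 10^{9}$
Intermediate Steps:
$v{\left(u \right)} = \frac{2 u}{-8 + u}$ ($v{\left(u \right)} = \frac{u + u}{u - 8} = \frac{2 u}{-8 + u}$)
$\left(v{\left(-158 \right)} + 16578\right) \left(49371 + 11107\right) = \left(2 \left(-158\right) \frac{1}{-8 - 158} + 16578\right) \left(49371 + 11107\right) = \left(2 \left(-158\right) \frac{1}{-166} + 16578\right) 60478 = \left(2 \left(-158\right) \left(- \frac{1}{166}\right) + 16578\right) 60478 = \left(\frac{158}{83} + 16578\right) 60478 = \frac{1376132}{83} \cdot 60478 = \frac{83225711096}{83}$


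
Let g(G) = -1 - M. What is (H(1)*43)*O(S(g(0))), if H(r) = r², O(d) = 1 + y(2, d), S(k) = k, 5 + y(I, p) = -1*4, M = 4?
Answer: -344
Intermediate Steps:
y(I, p) = -9 (y(I, p) = -5 - 1*4 = -5 - 4 = -9)
g(G) = -5 (g(G) = -1 - 1*4 = -1 - 4 = -5)
O(d) = -8 (O(d) = 1 - 9 = -8)
(H(1)*43)*O(S(g(0))) = (1²*43)*(-8) = (1*43)*(-8) = 43*(-8) = -344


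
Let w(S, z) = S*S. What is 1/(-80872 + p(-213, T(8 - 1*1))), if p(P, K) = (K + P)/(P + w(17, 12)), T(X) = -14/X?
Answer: -76/6146487 ≈ -1.2365e-5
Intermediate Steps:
w(S, z) = S²
p(P, K) = (K + P)/(289 + P) (p(P, K) = (K + P)/(P + 17²) = (K + P)/(P + 289) = (K + P)/(289 + P))
1/(-80872 + p(-213, T(8 - 1*1))) = 1/(-80872 + (-14/(8 - 1*1) - 213)/(289 - 213)) = 1/(-80872 + (-14/(8 - 1) - 213)/76) = 1/(-80872 + (-14/7 - 213)/76) = 1/(-80872 + (-14*⅐ - 213)/76) = 1/(-80872 + (-2 - 213)/76) = 1/(-80872 + (1/76)*(-215)) = 1/(-80872 - 215/76) = 1/(-6146487/76) = -76/6146487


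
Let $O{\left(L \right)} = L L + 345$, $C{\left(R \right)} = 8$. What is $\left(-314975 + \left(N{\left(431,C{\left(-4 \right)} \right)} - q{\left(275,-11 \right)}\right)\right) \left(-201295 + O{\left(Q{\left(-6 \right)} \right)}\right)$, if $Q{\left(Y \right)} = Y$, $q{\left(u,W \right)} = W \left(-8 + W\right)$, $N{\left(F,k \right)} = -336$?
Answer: $63392385280$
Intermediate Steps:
$O{\left(L \right)} = 345 + L^{2}$ ($O{\left(L \right)} = L^{2} + 345 = 345 + L^{2}$)
$\left(-314975 + \left(N{\left(431,C{\left(-4 \right)} \right)} - q{\left(275,-11 \right)}\right)\right) \left(-201295 + O{\left(Q{\left(-6 \right)} \right)}\right) = \left(-314975 - \left(336 - 11 \left(-8 - 11\right)\right)\right) \left(-201295 + \left(345 + \left(-6\right)^{2}\right)\right) = \left(-314975 - \left(336 - -209\right)\right) \left(-201295 + \left(345 + 36\right)\right) = \left(-314975 - 545\right) \left(-201295 + 381\right) = \left(-314975 - 545\right) \left(-200914\right) = \left(-315520\right) \left(-200914\right) = 63392385280$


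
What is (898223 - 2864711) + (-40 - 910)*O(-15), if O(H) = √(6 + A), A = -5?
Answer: -1967438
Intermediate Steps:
O(H) = 1 (O(H) = √(6 - 5) = √1 = 1)
(898223 - 2864711) + (-40 - 910)*O(-15) = (898223 - 2864711) + (-40 - 910)*1 = -1966488 - 950*1 = -1966488 - 950 = -1967438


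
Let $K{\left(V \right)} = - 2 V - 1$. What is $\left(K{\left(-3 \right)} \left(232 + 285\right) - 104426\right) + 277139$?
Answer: $175298$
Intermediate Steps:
$K{\left(V \right)} = -1 - 2 V$
$\left(K{\left(-3 \right)} \left(232 + 285\right) - 104426\right) + 277139 = \left(\left(-1 - -6\right) \left(232 + 285\right) - 104426\right) + 277139 = \left(\left(-1 + 6\right) 517 - 104426\right) + 277139 = \left(5 \cdot 517 - 104426\right) + 277139 = \left(2585 - 104426\right) + 277139 = -101841 + 277139 = 175298$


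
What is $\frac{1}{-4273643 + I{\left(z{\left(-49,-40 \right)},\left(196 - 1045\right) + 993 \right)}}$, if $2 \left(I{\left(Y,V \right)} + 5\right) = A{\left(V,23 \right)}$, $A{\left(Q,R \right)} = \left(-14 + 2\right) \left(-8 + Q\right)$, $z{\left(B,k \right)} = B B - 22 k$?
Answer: $- \frac{1}{4274464} \approx -2.3395 \cdot 10^{-7}$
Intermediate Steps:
$z{\left(B,k \right)} = B^{2} - 22 k$
$A{\left(Q,R \right)} = 96 - 12 Q$ ($A{\left(Q,R \right)} = - 12 \left(-8 + Q\right) = 96 - 12 Q$)
$I{\left(Y,V \right)} = 43 - 6 V$ ($I{\left(Y,V \right)} = -5 + \frac{96 - 12 V}{2} = -5 - \left(-48 + 6 V\right) = 43 - 6 V$)
$\frac{1}{-4273643 + I{\left(z{\left(-49,-40 \right)},\left(196 - 1045\right) + 993 \right)}} = \frac{1}{-4273643 + \left(43 - 6 \left(\left(196 - 1045\right) + 993\right)\right)} = \frac{1}{-4273643 + \left(43 - 6 \left(-849 + 993\right)\right)} = \frac{1}{-4273643 + \left(43 - 864\right)} = \frac{1}{-4273643 - 821} = \frac{1}{-4274464} = - \frac{1}{4274464}$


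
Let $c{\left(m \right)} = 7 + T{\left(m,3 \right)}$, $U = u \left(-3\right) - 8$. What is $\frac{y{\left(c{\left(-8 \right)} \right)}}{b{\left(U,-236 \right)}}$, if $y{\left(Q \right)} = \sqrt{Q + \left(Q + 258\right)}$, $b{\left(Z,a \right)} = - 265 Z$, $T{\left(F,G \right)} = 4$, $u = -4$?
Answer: $- \frac{\sqrt{70}}{530} \approx -0.015786$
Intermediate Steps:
$U = 4$ ($U = \left(-4\right) \left(-3\right) - 8 = 12 - 8 = 4$)
$c{\left(m \right)} = 11$ ($c{\left(m \right)} = 7 + 4 = 11$)
$y{\left(Q \right)} = \sqrt{258 + 2 Q}$ ($y{\left(Q \right)} = \sqrt{Q + \left(258 + Q\right)} = \sqrt{258 + 2 Q}$)
$\frac{y{\left(c{\left(-8 \right)} \right)}}{b{\left(U,-236 \right)}} = \frac{\sqrt{258 + 2 \cdot 11}}{\left(-265\right) 4} = \frac{\sqrt{258 + 22}}{-1060} = \sqrt{280} \left(- \frac{1}{1060}\right) = 2 \sqrt{70} \left(- \frac{1}{1060}\right) = - \frac{\sqrt{70}}{530}$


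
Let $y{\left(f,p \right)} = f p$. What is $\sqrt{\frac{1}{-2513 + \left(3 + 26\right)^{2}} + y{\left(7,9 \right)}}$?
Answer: $\frac{\sqrt{44030030}}{836} \approx 7.9372$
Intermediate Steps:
$\sqrt{\frac{1}{-2513 + \left(3 + 26\right)^{2}} + y{\left(7,9 \right)}} = \sqrt{\frac{1}{-2513 + \left(3 + 26\right)^{2}} + 7 \cdot 9} = \sqrt{\frac{1}{-2513 + 29^{2}} + 63} = \sqrt{\frac{1}{-2513 + 841} + 63} = \sqrt{\frac{1}{-1672} + 63} = \sqrt{- \frac{1}{1672} + 63} = \sqrt{\frac{105335}{1672}} = \frac{\sqrt{44030030}}{836}$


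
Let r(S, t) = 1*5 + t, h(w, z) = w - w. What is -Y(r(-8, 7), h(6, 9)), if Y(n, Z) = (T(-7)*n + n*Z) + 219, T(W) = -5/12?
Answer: -214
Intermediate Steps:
h(w, z) = 0
T(W) = -5/12 (T(W) = -5*1/12 = -5/12)
r(S, t) = 5 + t
Y(n, Z) = 219 - 5*n/12 + Z*n (Y(n, Z) = (-5*n/12 + n*Z) + 219 = (-5*n/12 + Z*n) + 219 = 219 - 5*n/12 + Z*n)
-Y(r(-8, 7), h(6, 9)) = -(219 - 5*(5 + 7)/12 + 0*(5 + 7)) = -(219 - 5/12*12 + 0*12) = -(219 - 5 + 0) = -1*214 = -214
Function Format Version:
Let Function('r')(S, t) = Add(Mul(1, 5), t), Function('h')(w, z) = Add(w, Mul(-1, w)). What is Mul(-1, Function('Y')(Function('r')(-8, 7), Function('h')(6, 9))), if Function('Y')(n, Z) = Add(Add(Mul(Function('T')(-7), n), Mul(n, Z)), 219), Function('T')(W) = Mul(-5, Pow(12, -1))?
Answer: -214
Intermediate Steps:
Function('h')(w, z) = 0
Function('T')(W) = Rational(-5, 12) (Function('T')(W) = Mul(-5, Rational(1, 12)) = Rational(-5, 12))
Function('r')(S, t) = Add(5, t)
Function('Y')(n, Z) = Add(219, Mul(Rational(-5, 12), n), Mul(Z, n)) (Function('Y')(n, Z) = Add(Add(Mul(Rational(-5, 12), n), Mul(n, Z)), 219) = Add(Add(Mul(Rational(-5, 12), n), Mul(Z, n)), 219) = Add(219, Mul(Rational(-5, 12), n), Mul(Z, n)))
Mul(-1, Function('Y')(Function('r')(-8, 7), Function('h')(6, 9))) = Mul(-1, Add(219, Mul(Rational(-5, 12), Add(5, 7)), Mul(0, Add(5, 7)))) = Mul(-1, Add(219, Mul(Rational(-5, 12), 12), Mul(0, 12))) = Mul(-1, Add(219, -5, 0)) = Mul(-1, 214) = -214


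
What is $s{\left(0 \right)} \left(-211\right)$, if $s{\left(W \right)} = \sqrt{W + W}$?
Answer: $0$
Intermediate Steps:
$s{\left(W \right)} = \sqrt{2} \sqrt{W}$ ($s{\left(W \right)} = \sqrt{2 W} = \sqrt{2} \sqrt{W}$)
$s{\left(0 \right)} \left(-211\right) = \sqrt{2} \sqrt{0} \left(-211\right) = \sqrt{2} \cdot 0 \left(-211\right) = 0 \left(-211\right) = 0$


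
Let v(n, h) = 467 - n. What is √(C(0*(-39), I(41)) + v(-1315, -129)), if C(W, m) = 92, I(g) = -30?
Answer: √1874 ≈ 43.290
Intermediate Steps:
√(C(0*(-39), I(41)) + v(-1315, -129)) = √(92 + (467 - 1*(-1315))) = √(92 + (467 + 1315)) = √(92 + 1782) = √1874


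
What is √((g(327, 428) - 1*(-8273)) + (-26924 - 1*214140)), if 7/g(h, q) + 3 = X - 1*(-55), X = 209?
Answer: 2*I*√440498719/87 ≈ 482.48*I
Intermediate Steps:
g(h, q) = 7/261 (g(h, q) = 7/(-3 + (209 - 1*(-55))) = 7/(-3 + (209 + 55)) = 7/(-3 + 264) = 7/261)
√((g(327, 428) - 1*(-8273)) + (-26924 - 1*214140)) = √((7/261 - 1*(-8273)) + (-26924 - 1*214140)) = √((7/261 + 8273) + (-26924 - 214140)) = √(2159260/261 - 241064) = √(-60758444/261) = 2*I*√440498719/87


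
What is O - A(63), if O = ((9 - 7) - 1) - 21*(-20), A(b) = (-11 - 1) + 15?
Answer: 418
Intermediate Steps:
A(b) = 3 (A(b) = -12 + 15 = 3)
O = 421 (O = (2 - 1) + 420 = 1 + 420 = 421)
O - A(63) = 421 - 1*3 = 421 - 3 = 418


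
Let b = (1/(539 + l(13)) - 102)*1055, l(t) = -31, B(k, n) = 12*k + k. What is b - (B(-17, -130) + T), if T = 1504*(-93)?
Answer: 16502419/508 ≈ 32485.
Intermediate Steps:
B(k, n) = 13*k
T = -139872
b = -54664825/508 (b = (1/(539 - 31) - 102)*1055 = (1/508 - 102)*1055 = -51815/508*1055 = -54664825/508 ≈ -1.0761e+5)
b - (B(-17, -130) + T) = -54664825/508 - (13*(-17) - 139872) = -54664825/508 - (-221 - 139872) = -54664825/508 - 1*(-140093) = -54664825/508 + 140093 = 16502419/508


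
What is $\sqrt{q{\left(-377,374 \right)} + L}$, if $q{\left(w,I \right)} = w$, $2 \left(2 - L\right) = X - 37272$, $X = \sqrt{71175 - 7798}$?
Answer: $\frac{\sqrt{73044 - 2 \sqrt{63377}}}{2} \approx 134.67$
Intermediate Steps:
$X = \sqrt{63377} \approx 251.75$
$L = 18638 - \frac{\sqrt{63377}}{2}$ ($L = 2 - \frac{\sqrt{63377} - 37272}{2} = 2 - \frac{-37272 + \sqrt{63377}}{2} = 2 + \left(18636 - \frac{\sqrt{63377}}{2}\right) = 18638 - \frac{\sqrt{63377}}{2} \approx 18512.0$)
$\sqrt{q{\left(-377,374 \right)} + L} = \sqrt{-377 + \left(18638 - \frac{\sqrt{63377}}{2}\right)} = \sqrt{18261 - \frac{\sqrt{63377}}{2}}$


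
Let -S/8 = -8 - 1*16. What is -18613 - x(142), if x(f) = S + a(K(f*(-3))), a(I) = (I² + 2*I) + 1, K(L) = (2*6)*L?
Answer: -26141126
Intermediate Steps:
K(L) = 12*L
S = 192 (S = -8*(-8 - 1*16) = -8*(-8 - 16) = -8*(-24) = 192)
a(I) = 1 + I² + 2*I
x(f) = 193 - 72*f + 1296*f² (x(f) = 192 + (1 + (12*(f*(-3)))² + 2*(12*(f*(-3)))) = 192 + (1 + (12*(-3*f))² + 2*(12*(-3*f))) = 192 + (1 + (-36*f)² + 2*(-36*f)) = 192 + (1 + 1296*f² - 72*f) = 192 + (1 - 72*f + 1296*f²) = 193 - 72*f + 1296*f²)
-18613 - x(142) = -18613 - (193 - 72*142 + 1296*142²) = -18613 - (193 - 10224 + 1296*20164) = -18613 - (193 - 10224 + 26132544) = -18613 - 1*26122513 = -18613 - 26122513 = -26141126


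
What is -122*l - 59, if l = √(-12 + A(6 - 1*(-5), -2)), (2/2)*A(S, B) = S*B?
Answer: -59 - 122*I*√34 ≈ -59.0 - 711.38*I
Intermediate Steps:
A(S, B) = B*S (A(S, B) = S*B = B*S)
l = I*√34 (l = √(-12 - 2*(6 - 1*(-5))) = √(-12 - 2*(6 + 5)) = √(-12 - 2*11) = √(-12 - 22) = √(-34) = I*√34 ≈ 5.8309*I)
-122*l - 59 = -122*I*√34 - 59 = -59 - 122*I*√34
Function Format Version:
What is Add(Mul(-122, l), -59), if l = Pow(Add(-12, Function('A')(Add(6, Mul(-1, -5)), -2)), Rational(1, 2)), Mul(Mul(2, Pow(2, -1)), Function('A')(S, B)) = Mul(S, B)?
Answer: Add(-59, Mul(-122, I, Pow(34, Rational(1, 2)))) ≈ Add(-59.000, Mul(-711.38, I))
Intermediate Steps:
Function('A')(S, B) = Mul(B, S) (Function('A')(S, B) = Mul(S, B) = Mul(B, S))
l = Mul(I, Pow(34, Rational(1, 2))) (l = Pow(Add(-12, Mul(-2, Add(6, Mul(-1, -5)))), Rational(1, 2)) = Pow(Add(-12, Mul(-2, Add(6, 5))), Rational(1, 2)) = Pow(Add(-12, Mul(-2, 11)), Rational(1, 2)) = Pow(Add(-12, -22), Rational(1, 2)) = Pow(-34, Rational(1, 2)) = Mul(I, Pow(34, Rational(1, 2))) ≈ Mul(5.8309, I))
Add(Mul(-122, l), -59) = Add(Mul(-122, Mul(I, Pow(34, Rational(1, 2)))), -59) = Add(Mul(-122, I, Pow(34, Rational(1, 2))), -59) = Add(-59, Mul(-122, I, Pow(34, Rational(1, 2))))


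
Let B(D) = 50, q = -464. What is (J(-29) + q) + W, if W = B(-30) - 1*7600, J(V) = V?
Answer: -8043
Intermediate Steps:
W = -7550 (W = 50 - 1*7600 = 50 - 7600 = -7550)
(J(-29) + q) + W = (-29 - 464) - 7550 = -493 - 7550 = -8043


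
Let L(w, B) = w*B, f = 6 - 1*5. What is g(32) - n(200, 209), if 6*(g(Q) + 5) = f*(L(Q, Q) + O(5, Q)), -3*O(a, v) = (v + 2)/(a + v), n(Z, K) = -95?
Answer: 86785/333 ≈ 260.62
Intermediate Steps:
f = 1 (f = 6 - 5 = 1)
L(w, B) = B*w
O(a, v) = -(2 + v)/(3*(a + v)) (O(a, v) = -(v + 2)/(3*(a + v)) = -(2 + v)/(3*(a + v)))
g(Q) = -5 + Q²/6 + (-2 - Q)/(18*(5 + Q)) (g(Q) = -5 + (1*(Q*Q + (-2 - Q)/(3*(5 + Q))))/6 = -5 + (1*(Q² + (-2 - Q)/(3*(5 + Q))))/6 = -5 + (Q² + (-2 - Q)/(3*(5 + Q)))/6 = -5 + (Q²/6 + (-2 - Q)/(18*(5 + Q))) = -5 + Q²/6 + (-2 - Q)/(18*(5 + Q)))
g(32) - n(200, 209) = (-2 - 1*32 + 3*(-30 + 32²)*(5 + 32))/(18*(5 + 32)) - 1*(-95) = (1/18)*(-2 - 32 + 3*(-30 + 1024)*37)/37 + 95 = (1/18)*(1/37)*(-2 - 32 + 3*994*37) + 95 = (1/18)*(1/37)*(-2 - 32 + 110334) + 95 = (1/18)*(1/37)*110300 + 95 = 55150/333 + 95 = 86785/333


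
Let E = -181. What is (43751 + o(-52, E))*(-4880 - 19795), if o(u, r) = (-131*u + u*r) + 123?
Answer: -1482918150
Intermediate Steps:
o(u, r) = 123 - 131*u + r*u (o(u, r) = (-131*u + r*u) + 123 = 123 - 131*u + r*u)
(43751 + o(-52, E))*(-4880 - 19795) = (43751 + (123 - 131*(-52) - 181*(-52)))*(-4880 - 19795) = (43751 + (123 + 6812 + 9412))*(-24675) = (43751 + 16347)*(-24675) = 60098*(-24675) = -1482918150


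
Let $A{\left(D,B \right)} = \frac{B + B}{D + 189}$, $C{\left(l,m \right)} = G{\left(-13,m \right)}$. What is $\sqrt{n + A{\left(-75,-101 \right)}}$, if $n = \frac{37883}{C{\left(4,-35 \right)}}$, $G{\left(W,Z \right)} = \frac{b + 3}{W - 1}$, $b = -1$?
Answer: $\frac{i \sqrt{861578826}}{57} \approx 514.96 i$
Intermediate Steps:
$G{\left(W,Z \right)} = \frac{2}{-1 + W}$ ($G{\left(W,Z \right)} = \frac{-1 + 3}{W - 1} = \frac{2}{-1 + W}$)
$C{\left(l,m \right)} = - \frac{1}{7}$ ($C{\left(l,m \right)} = \frac{2}{-1 - 13} = \frac{2}{-14} = 2 \left(- \frac{1}{14}\right) = - \frac{1}{7}$)
$A{\left(D,B \right)} = \frac{2 B}{189 + D}$
$n = -265181$ ($n = \frac{37883}{- \frac{1}{7}} = 37883 \left(-7\right) = -265181$)
$\sqrt{n + A{\left(-75,-101 \right)}} = \sqrt{-265181 + 2 \left(-101\right) \frac{1}{189 - 75}} = \sqrt{-265181 + 2 \left(-101\right) \frac{1}{114}} = \sqrt{-265181 - \frac{101}{57}} = \sqrt{- \frac{15115418}{57}} = \frac{i \sqrt{861578826}}{57}$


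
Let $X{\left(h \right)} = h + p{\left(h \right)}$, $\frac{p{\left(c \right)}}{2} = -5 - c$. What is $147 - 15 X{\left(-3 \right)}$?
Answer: $252$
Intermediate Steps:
$p{\left(c \right)} = -10 - 2 c$ ($p{\left(c \right)} = 2 \left(-5 - c\right) = -10 - 2 c$)
$X{\left(h \right)} = -10 - h$ ($X{\left(h \right)} = h - \left(10 + 2 h\right) = -10 - h$)
$147 - 15 X{\left(-3 \right)} = 147 - 15 \left(-10 - -3\right) = 147 - 15 \left(-10 + 3\right) = 147 - -105 = 147 + 105 = 252$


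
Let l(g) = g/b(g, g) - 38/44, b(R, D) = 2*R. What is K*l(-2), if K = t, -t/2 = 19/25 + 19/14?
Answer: 2964/1925 ≈ 1.5397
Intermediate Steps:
t = -741/175 (t = -2*(19/25 + 19/14) = -2*741/350 = -741/175 ≈ -4.2343)
K = -741/175 ≈ -4.2343
l(g) = -4/11 (l(g) = g/((2*g)) - 38/44 = g*(1/(2*g)) - 38*1/44 = 1/2 - 19/22 = -4/11)
K*l(-2) = -741/175*(-4/11) = 2964/1925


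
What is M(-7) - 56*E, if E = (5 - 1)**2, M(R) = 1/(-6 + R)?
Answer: -11649/13 ≈ -896.08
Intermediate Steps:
E = 16 (E = 4**2 = 16)
M(-7) - 56*E = 1/(-6 - 7) - 56*16 = 1/(-13) - 896 = -1/13 - 896 = -11649/13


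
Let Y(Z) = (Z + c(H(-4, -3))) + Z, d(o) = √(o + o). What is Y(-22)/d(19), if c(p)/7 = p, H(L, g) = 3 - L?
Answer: 5*√38/38 ≈ 0.81111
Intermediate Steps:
d(o) = √2*√o (d(o) = √(2*o) = √2*√o)
c(p) = 7*p
Y(Z) = 49 + 2*Z (Y(Z) = (Z + 7*(3 - 1*(-4))) + Z = (Z + 7*(3 + 4)) + Z = (Z + 7*7) + Z = (Z + 49) + Z = (49 + Z) + Z = 49 + 2*Z)
Y(-22)/d(19) = (49 + 2*(-22))/((√2*√19)) = (49 - 44)/(√38) = 5*(√38/38) = 5*√38/38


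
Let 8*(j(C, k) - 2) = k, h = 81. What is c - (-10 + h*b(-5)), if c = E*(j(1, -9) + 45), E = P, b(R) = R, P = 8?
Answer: 782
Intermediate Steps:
j(C, k) = 2 + k/8
E = 8
c = 367 (c = 8*((2 + (1/8)*(-9)) + 45) = 8*((2 - 9/8) + 45) = 8*(7/8 + 45) = 8*(367/8) = 367)
c - (-10 + h*b(-5)) = 367 - (-10 + 81*(-5)) = 367 - (-10 - 405) = 367 - 1*(-415) = 367 + 415 = 782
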